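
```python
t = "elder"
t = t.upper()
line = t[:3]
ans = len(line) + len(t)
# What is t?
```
Trace:
  t='elder'
  t='ELDER'
  t='ELDER', line='ELD'
  t='ELDER', line='ELD', ans=8

Final answer: 'ELDER'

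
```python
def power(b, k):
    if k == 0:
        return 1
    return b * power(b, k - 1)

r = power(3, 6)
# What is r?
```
Call trace:
power(b=3, k=6)
  power(b=3, k=5)
    power(b=3, k=4)
      power(b=3, k=3)
        power(b=3, k=2)
          power(b=3, k=1)
            power(b=3, k=0)
            -> return 1
          -> return 3
        -> return 9
      -> return 27
    -> return 81
  -> return 243
-> return 729

Final answer: 729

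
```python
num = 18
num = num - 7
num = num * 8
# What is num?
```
Trace:
  num=18
  num=11
  num=88

Final answer: 88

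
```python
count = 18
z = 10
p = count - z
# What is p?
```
Trace:
  count=18
  count=18, z=10
  count=18, z=10, p=8

Final answer: 8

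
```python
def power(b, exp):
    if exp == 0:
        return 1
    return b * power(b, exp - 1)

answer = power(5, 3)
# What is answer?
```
Call trace:
power(b=5, exp=3)
  power(b=5, exp=2)
    power(b=5, exp=1)
      power(b=5, exp=0)
      -> return 1
    -> return 5
  -> return 25
-> return 125

Final answer: 125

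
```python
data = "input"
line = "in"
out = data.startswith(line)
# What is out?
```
Trace:
  data='input'
  data='input', line='in'
  data='input', line='in', out=True

Final answer: True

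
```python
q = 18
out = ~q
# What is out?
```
Trace:
  q=18
  q=18, out=-19

Final answer: -19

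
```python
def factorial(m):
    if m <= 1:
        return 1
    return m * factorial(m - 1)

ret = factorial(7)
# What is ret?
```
Call trace:
factorial(m=7)
  factorial(m=6)
    factorial(m=5)
      factorial(m=4)
        factorial(m=3)
          factorial(m=2)
            factorial(m=1)
            -> return 1
          -> return 2
        -> return 6
      -> return 24
    -> return 120
  -> return 720
-> return 5040

Final answer: 5040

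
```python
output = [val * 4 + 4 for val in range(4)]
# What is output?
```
Trace:
  val=0
  val=1
  val=2
  val=3
  output=[4, 8, 12, 16]

Final answer: [4, 8, 12, 16]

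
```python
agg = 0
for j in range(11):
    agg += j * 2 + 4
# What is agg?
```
Trace:
  agg=0
  agg=4, j=0
  agg=10, j=1
  agg=18, j=2
  agg=28, j=3
  agg=40, j=4
  agg=54, j=5
  agg=70, j=6
  agg=88, j=7
  agg=108, j=8
  agg=130, j=9
  agg=154, j=10

Final answer: 154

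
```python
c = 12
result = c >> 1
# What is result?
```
Trace:
  c=12
  c=12, result=6

Final answer: 6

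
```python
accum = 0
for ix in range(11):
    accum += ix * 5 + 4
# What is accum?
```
Trace:
  accum=0
  accum=4, ix=0
  accum=13, ix=1
  accum=27, ix=2
  accum=46, ix=3
  accum=70, ix=4
  accum=99, ix=5
  accum=133, ix=6
  accum=172, ix=7
  accum=216, ix=8
  accum=265, ix=9
  accum=319, ix=10

Final answer: 319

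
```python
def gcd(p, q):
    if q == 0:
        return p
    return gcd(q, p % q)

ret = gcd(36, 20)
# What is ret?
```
Call trace:
gcd(p=36, q=20)
  gcd(p=20, q=16)
    gcd(p=16, q=4)
      gcd(p=4, q=0)
      -> return 4
    -> return 4
  -> return 4
-> return 4

Final answer: 4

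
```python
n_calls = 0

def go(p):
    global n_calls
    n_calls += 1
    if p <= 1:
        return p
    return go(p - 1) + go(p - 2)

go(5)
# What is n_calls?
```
Call trace (a repeated sub-call is expanded the first time; later identical calls just restate its return value):
go(p=5)
  go(p=4)
    go(p=3)
      go(p=2)
        go(p=1)
        -> return 1
        go(p=0)
        -> return 0
      -> return 1
      go(p=1)
      -> return 1
    -> return 2
    go(p=2) -> return 1  (same call as traced above)
  -> return 3
  go(p=3) -> return 2  (same call as traced above)
-> return 5

n_calls is incremented once per call, so count the calls in each subtree. Let C(p) = number of calls made by go(p).
C(0) = C(1) = 1 (base case, no recursion); C(p) = 1 + C(p - 1) + C(p - 2) otherwise.
C(2) = 1 + C(1) + C(0) = 1 + 1 + 1 = 3
C(3) = 1 + C(2) + C(1) = 1 + 3 + 1 = 5
C(4) = 1 + C(3) + C(2) = 1 + 5 + 3 = 9
C(5) = 1 + C(4) + C(3) = 1 + 9 + 5 = 15
n_calls = C(5) = 15

Final answer: 15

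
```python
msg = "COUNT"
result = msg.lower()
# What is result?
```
Trace:
  msg='COUNT'
  msg='COUNT', result='count'

Final answer: 'count'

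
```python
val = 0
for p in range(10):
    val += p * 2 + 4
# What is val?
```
Trace:
  val=0
  val=4, p=0
  val=10, p=1
  val=18, p=2
  val=28, p=3
  val=40, p=4
  val=54, p=5
  val=70, p=6
  val=88, p=7
  val=108, p=8
  val=130, p=9

Final answer: 130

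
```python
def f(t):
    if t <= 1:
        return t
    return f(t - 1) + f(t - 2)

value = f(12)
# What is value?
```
Call trace (a repeated sub-call is expanded the first time; later identical calls just restate its return value):
f(t=12)
  f(t=11)
    f(t=10)
      f(t=9)
        f(t=8)
          f(t=7)
            f(t=6)
              f(t=5)
                f(t=4)
                  f(t=3)
                    f(t=2)
                      f(t=1)
                      -> return 1
                      f(t=0)
                      -> return 0
                    -> return 1
                    f(t=1)
                    -> return 1
                  -> return 2
                  f(t=2) -> return 1  (same call as traced above)
                -> return 3
                f(t=3) -> return 2  (same call as traced above)
              -> return 5
              f(t=4) -> return 3  (same call as traced above)
            -> return 8
            f(t=5) -> return 5  (same call as traced above)
          -> return 13
          f(t=6) -> return 8  (same call as traced above)
        -> return 21
        f(t=7) -> return 13  (same call as traced above)
      -> return 34
      f(t=8) -> return 21  (same call as traced above)
    -> return 55
    f(t=9) -> return 34  (same call as traced above)
  -> return 89
  f(t=10) -> return 55  (same call as traced above)
-> return 144

Final answer: 144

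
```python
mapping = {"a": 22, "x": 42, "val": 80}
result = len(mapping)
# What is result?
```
Trace:
  mapping={'a': 22, 'x': 42, 'val': 80}
  mapping={'a': 22, 'x': 42, 'val': 80}, result=3

Final answer: 3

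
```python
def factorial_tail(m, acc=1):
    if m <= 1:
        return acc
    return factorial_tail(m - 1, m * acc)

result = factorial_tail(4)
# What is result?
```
Call trace:
factorial_tail(m=4, acc=1)
  factorial_tail(m=3, acc=4)
    factorial_tail(m=2, acc=12)
      factorial_tail(m=1, acc=24)
      -> return 24
    -> return 24
  -> return 24
-> return 24

Final answer: 24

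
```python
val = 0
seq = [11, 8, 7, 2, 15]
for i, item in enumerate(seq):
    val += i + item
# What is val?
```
Trace:
  val=0
  val=11, i=0, item=11
  val=20, i=1, item=8
  val=29, i=2, item=7
  val=34, i=3, item=2
  val=53, i=4, item=15

Final answer: 53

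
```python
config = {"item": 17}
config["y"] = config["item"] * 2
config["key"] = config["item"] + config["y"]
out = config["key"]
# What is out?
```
Trace:
  config={'item': 17}
  config={'item': 17, 'y': 34}
  config={'item': 17, 'y': 34, 'key': 51}
  config={'item': 17, 'y': 34, 'key': 51}, out=51

Final answer: 51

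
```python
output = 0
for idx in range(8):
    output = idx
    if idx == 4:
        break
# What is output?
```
Trace:
  output=0
  output=0, idx=0
  output=1, idx=1
  output=2, idx=2
  output=3, idx=3
  output=4, idx=4

Final answer: 4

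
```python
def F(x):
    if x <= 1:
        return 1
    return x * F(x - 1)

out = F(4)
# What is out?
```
Call trace:
F(x=4)
  F(x=3)
    F(x=2)
      F(x=1)
      -> return 1
    -> return 2
  -> return 6
-> return 24

Final answer: 24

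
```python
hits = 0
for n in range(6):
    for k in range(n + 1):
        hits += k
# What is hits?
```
Trace:
  hits=0
  hits=0, n=0, k=0
  hits=0, n=1, k=0
  hits=1, n=1, k=1
  hits=1, n=2, k=0
  hits=2, n=2, k=1
  hits=4, n=2, k=2
  hits=4, n=3, k=0
  hits=5, n=3, k=1
  hits=7, n=3, k=2
  hits=10, n=3, k=3
  hits=10, n=4, k=0
  hits=11, n=4, k=1
  hits=13, n=4, k=2
  hits=16, n=4, k=3
  hits=20, n=4, k=4
  hits=20, n=5, k=0
  hits=21, n=5, k=1
  hits=23, n=5, k=2
  hits=26, n=5, k=3
  hits=30, n=5, k=4
  hits=35, n=5, k=5

Final answer: 35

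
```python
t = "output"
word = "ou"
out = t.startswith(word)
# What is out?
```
Trace:
  t='output'
  t='output', word='ou'
  t='output', word='ou', out=True

Final answer: True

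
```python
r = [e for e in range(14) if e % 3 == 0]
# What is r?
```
Trace:
  e=0
  e=1
  e=2
  e=3
  e=4
  e=5
  e=6
  e=7
  e=8
  e=9
  e=10
  e=11
  e=12
  e=13
  r=[0, 3, 6, 9, 12]

Final answer: [0, 3, 6, 9, 12]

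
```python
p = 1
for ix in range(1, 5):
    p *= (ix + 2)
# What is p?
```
Trace:
  p=1
  p=3, ix=1
  p=12, ix=2
  p=60, ix=3
  p=360, ix=4

Final answer: 360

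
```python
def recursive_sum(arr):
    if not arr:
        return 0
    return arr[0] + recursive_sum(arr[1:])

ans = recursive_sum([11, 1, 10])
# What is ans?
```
Call trace:
recursive_sum(arr=[11, 1, 10])
  recursive_sum(arr=[1, 10])
    recursive_sum(arr=[10])
      recursive_sum(arr=[])
      -> return 0
    -> return 10
  -> return 11
-> return 22

Final answer: 22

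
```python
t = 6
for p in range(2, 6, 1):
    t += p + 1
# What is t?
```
Trace:
  t=6
  t=9, p=2
  t=13, p=3
  t=18, p=4
  t=24, p=5

Final answer: 24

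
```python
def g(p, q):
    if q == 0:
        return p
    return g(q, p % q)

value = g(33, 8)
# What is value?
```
Call trace:
g(p=33, q=8)
  g(p=8, q=1)
    g(p=1, q=0)
    -> return 1
  -> return 1
-> return 1

Final answer: 1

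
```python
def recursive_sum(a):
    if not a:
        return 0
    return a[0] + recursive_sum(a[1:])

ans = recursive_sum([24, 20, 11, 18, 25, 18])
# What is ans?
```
Call trace:
recursive_sum(a=[24, 20, 11, 18, 25, 18])
  recursive_sum(a=[20, 11, 18, 25, 18])
    recursive_sum(a=[11, 18, 25, 18])
      recursive_sum(a=[18, 25, 18])
        recursive_sum(a=[25, 18])
          recursive_sum(a=[18])
            recursive_sum(a=[])
            -> return 0
          -> return 18
        -> return 43
      -> return 61
    -> return 72
  -> return 92
-> return 116

Final answer: 116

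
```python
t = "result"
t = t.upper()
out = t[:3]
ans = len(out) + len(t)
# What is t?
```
Trace:
  t='result'
  t='RESULT'
  t='RESULT', out='RES'
  t='RESULT', out='RES', ans=9

Final answer: 'RESULT'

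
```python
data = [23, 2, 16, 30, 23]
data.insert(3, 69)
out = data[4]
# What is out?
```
Trace:
  data=[23, 2, 16, 30, 23]
  data=[23, 2, 16, 69, 30, 23]
  data=[23, 2, 16, 69, 30, 23], out=30

Final answer: 30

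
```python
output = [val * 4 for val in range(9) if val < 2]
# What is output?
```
Trace:
  val=0
  val=1
  val=2
  val=3
  val=4
  val=5
  val=6
  val=7
  val=8
  output=[0, 4]

Final answer: [0, 4]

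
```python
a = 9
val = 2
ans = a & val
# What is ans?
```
Trace:
  a=9
  a=9, val=2
  a=9, val=2, ans=0

Final answer: 0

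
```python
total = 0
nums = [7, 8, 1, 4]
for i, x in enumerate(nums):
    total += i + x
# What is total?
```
Trace:
  total=0
  total=7, i=0, x=7
  total=16, i=1, x=8
  total=19, i=2, x=1
  total=26, i=3, x=4

Final answer: 26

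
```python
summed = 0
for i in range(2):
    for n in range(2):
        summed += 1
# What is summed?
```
Trace:
  summed=0
  summed=1, i=0, n=0
  summed=2, i=0, n=1
  summed=3, i=1, n=0
  summed=4, i=1, n=1

Final answer: 4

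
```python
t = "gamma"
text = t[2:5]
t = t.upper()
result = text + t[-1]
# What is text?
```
Trace:
  t='gamma'
  t='gamma', text='mma'
  t='GAMMA', text='mma'
  t='GAMMA', text='mma', result='mmaA'

Final answer: 'mma'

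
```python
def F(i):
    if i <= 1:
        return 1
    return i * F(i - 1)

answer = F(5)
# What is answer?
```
Call trace:
F(i=5)
  F(i=4)
    F(i=3)
      F(i=2)
        F(i=1)
        -> return 1
      -> return 2
    -> return 6
  -> return 24
-> return 120

Final answer: 120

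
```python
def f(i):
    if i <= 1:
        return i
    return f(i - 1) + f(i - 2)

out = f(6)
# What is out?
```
Call trace (a repeated sub-call is expanded the first time; later identical calls just restate its return value):
f(i=6)
  f(i=5)
    f(i=4)
      f(i=3)
        f(i=2)
          f(i=1)
          -> return 1
          f(i=0)
          -> return 0
        -> return 1
        f(i=1)
        -> return 1
      -> return 2
      f(i=2) -> return 1  (same call as traced above)
    -> return 3
    f(i=3) -> return 2  (same call as traced above)
  -> return 5
  f(i=4) -> return 3  (same call as traced above)
-> return 8

Final answer: 8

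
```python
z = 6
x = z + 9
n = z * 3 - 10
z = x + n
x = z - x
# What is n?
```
Trace:
  z=6
  z=6, x=15
  z=6, x=15, n=8
  z=23, x=15, n=8
  z=23, x=8, n=8

Final answer: 8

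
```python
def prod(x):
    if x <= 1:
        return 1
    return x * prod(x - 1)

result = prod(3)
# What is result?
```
Call trace:
prod(x=3)
  prod(x=2)
    prod(x=1)
    -> return 1
  -> return 2
-> return 6

Final answer: 6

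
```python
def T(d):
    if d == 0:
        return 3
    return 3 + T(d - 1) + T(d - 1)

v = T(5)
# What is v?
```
Call trace (a repeated sub-call is expanded the first time; later identical calls just restate its return value):
T(d=5)
  T(d=4)
    T(d=3)
      T(d=2)
        T(d=1)
          T(d=0)
          -> return 3
          T(d=0)
          -> return 3
        -> return 9
        T(d=1) -> return 9  (same call as traced above)
      -> return 21
      T(d=2) -> return 21  (same call as traced above)
    -> return 45
    T(d=3) -> return 45  (same call as traced above)
  -> return 93
  T(d=4) -> return 93  (same call as traced above)
-> return 189

Final answer: 189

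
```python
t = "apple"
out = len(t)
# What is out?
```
Trace:
  t='apple'
  t='apple', out=5

Final answer: 5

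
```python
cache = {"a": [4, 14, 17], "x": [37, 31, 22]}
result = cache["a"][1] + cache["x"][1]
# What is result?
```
Trace:
  cache={'a': [4, 14, 17], 'x': [37, 31, 22]}
  cache={'a': [4, 14, 17], 'x': [37, 31, 22]}, result=45

Final answer: 45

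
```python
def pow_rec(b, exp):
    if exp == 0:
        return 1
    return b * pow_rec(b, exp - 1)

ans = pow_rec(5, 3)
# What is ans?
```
Call trace:
pow_rec(b=5, exp=3)
  pow_rec(b=5, exp=2)
    pow_rec(b=5, exp=1)
      pow_rec(b=5, exp=0)
      -> return 1
    -> return 5
  -> return 25
-> return 125

Final answer: 125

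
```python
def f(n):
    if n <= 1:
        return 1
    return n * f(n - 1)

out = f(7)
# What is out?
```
Call trace:
f(n=7)
  f(n=6)
    f(n=5)
      f(n=4)
        f(n=3)
          f(n=2)
            f(n=1)
            -> return 1
          -> return 2
        -> return 6
      -> return 24
    -> return 120
  -> return 720
-> return 5040

Final answer: 5040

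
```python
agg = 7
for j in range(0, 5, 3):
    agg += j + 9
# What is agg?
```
Trace:
  agg=7
  agg=16, j=0
  agg=28, j=3

Final answer: 28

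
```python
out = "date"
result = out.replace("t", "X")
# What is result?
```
Trace:
  out='date'
  out='date', result='daXe'

Final answer: 'daXe'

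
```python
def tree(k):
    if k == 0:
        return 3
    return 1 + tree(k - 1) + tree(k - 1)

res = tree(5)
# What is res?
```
Call trace (a repeated sub-call is expanded the first time; later identical calls just restate its return value):
tree(k=5)
  tree(k=4)
    tree(k=3)
      tree(k=2)
        tree(k=1)
          tree(k=0)
          -> return 3
          tree(k=0)
          -> return 3
        -> return 7
        tree(k=1) -> return 7  (same call as traced above)
      -> return 15
      tree(k=2) -> return 15  (same call as traced above)
    -> return 31
    tree(k=3) -> return 31  (same call as traced above)
  -> return 63
  tree(k=4) -> return 63  (same call as traced above)
-> return 127

Final answer: 127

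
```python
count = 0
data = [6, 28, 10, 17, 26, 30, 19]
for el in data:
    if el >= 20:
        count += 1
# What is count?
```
Trace:
  count=0
  count=0, el=6
  count=1, el=28
  count=1, el=10
  count=1, el=17
  count=2, el=26
  count=3, el=30
  count=3, el=19

Final answer: 3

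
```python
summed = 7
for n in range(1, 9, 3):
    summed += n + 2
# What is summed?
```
Trace:
  summed=7
  summed=10, n=1
  summed=16, n=4
  summed=25, n=7

Final answer: 25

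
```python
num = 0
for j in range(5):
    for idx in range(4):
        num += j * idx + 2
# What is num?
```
Trace:
  num=0
  num=2, j=0, idx=0
  num=4, j=0, idx=1
  num=6, j=0, idx=2
  num=8, j=0, idx=3
  num=10, j=1, idx=0
  num=13, j=1, idx=1
  num=17, j=1, idx=2
  num=22, j=1, idx=3
  num=24, j=2, idx=0
  num=28, j=2, idx=1
  num=34, j=2, idx=2
  num=42, j=2, idx=3
  num=44, j=3, idx=0
  num=49, j=3, idx=1
  num=57, j=3, idx=2
  num=68, j=3, idx=3
  num=70, j=4, idx=0
  num=76, j=4, idx=1
  num=86, j=4, idx=2
  num=100, j=4, idx=3

Final answer: 100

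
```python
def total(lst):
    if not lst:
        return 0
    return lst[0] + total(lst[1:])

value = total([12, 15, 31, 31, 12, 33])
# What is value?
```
Call trace:
total(lst=[12, 15, 31, 31, 12, 33])
  total(lst=[15, 31, 31, 12, 33])
    total(lst=[31, 31, 12, 33])
      total(lst=[31, 12, 33])
        total(lst=[12, 33])
          total(lst=[33])
            total(lst=[])
            -> return 0
          -> return 33
        -> return 45
      -> return 76
    -> return 107
  -> return 122
-> return 134

Final answer: 134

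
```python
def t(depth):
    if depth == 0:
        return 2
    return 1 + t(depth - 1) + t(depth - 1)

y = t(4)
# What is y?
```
Call trace (a repeated sub-call is expanded the first time; later identical calls just restate its return value):
t(depth=4)
  t(depth=3)
    t(depth=2)
      t(depth=1)
        t(depth=0)
        -> return 2
        t(depth=0)
        -> return 2
      -> return 5
      t(depth=1) -> return 5  (same call as traced above)
    -> return 11
    t(depth=2) -> return 11  (same call as traced above)
  -> return 23
  t(depth=3) -> return 23  (same call as traced above)
-> return 47

Final answer: 47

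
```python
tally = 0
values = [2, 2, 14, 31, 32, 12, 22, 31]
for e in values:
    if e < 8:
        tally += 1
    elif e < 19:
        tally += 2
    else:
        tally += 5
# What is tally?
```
Trace:
  tally=0
  tally=1, e=2
  tally=2, e=2
  tally=4, e=14
  tally=9, e=31
  tally=14, e=32
  tally=16, e=12
  tally=21, e=22
  tally=26, e=31

Final answer: 26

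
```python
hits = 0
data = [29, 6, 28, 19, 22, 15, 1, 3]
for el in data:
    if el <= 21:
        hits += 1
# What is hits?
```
Trace:
  hits=0
  hits=0, el=29
  hits=1, el=6
  hits=1, el=28
  hits=2, el=19
  hits=2, el=22
  hits=3, el=15
  hits=4, el=1
  hits=5, el=3

Final answer: 5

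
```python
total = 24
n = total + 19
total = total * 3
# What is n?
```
Trace:
  total=24
  total=24, n=43
  total=72, n=43

Final answer: 43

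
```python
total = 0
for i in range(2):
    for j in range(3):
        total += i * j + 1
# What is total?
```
Trace:
  total=0
  total=1, i=0, j=0
  total=2, i=0, j=1
  total=3, i=0, j=2
  total=4, i=1, j=0
  total=6, i=1, j=1
  total=9, i=1, j=2

Final answer: 9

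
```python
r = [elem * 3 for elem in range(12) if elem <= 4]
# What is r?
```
Trace:
  elem=0
  elem=1
  elem=2
  elem=3
  elem=4
  elem=5
  elem=6
  elem=7
  elem=8
  elem=9
  elem=10
  elem=11
  r=[0, 3, 6, 9, 12]

Final answer: [0, 3, 6, 9, 12]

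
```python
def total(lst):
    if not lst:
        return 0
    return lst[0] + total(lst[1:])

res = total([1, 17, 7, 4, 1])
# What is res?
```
Call trace:
total(lst=[1, 17, 7, 4, 1])
  total(lst=[17, 7, 4, 1])
    total(lst=[7, 4, 1])
      total(lst=[4, 1])
        total(lst=[1])
          total(lst=[])
          -> return 0
        -> return 1
      -> return 5
    -> return 12
  -> return 29
-> return 30

Final answer: 30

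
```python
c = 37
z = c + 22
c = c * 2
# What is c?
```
Trace:
  c=37
  c=37, z=59
  c=74, z=59

Final answer: 74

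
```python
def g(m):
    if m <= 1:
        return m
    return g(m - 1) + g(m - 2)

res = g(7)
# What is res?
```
Call trace (a repeated sub-call is expanded the first time; later identical calls just restate its return value):
g(m=7)
  g(m=6)
    g(m=5)
      g(m=4)
        g(m=3)
          g(m=2)
            g(m=1)
            -> return 1
            g(m=0)
            -> return 0
          -> return 1
          g(m=1)
          -> return 1
        -> return 2
        g(m=2) -> return 1  (same call as traced above)
      -> return 3
      g(m=3) -> return 2  (same call as traced above)
    -> return 5
    g(m=4) -> return 3  (same call as traced above)
  -> return 8
  g(m=5) -> return 5  (same call as traced above)
-> return 13

Final answer: 13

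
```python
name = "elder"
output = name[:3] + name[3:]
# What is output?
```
Trace:
  name='elder'
  name='elder', output='elder'

Final answer: 'elder'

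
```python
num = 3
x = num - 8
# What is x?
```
Trace:
  num=3
  num=3, x=-5

Final answer: -5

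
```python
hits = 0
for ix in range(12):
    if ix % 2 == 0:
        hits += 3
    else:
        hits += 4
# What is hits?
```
Trace:
  hits=0
  hits=3, ix=0
  hits=7, ix=1
  hits=10, ix=2
  hits=14, ix=3
  hits=17, ix=4
  hits=21, ix=5
  hits=24, ix=6
  hits=28, ix=7
  hits=31, ix=8
  hits=35, ix=9
  hits=38, ix=10
  hits=42, ix=11

Final answer: 42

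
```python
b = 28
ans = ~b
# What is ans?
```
Trace:
  b=28
  b=28, ans=-29

Final answer: -29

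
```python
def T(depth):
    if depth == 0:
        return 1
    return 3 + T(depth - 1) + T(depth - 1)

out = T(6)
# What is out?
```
Call trace (a repeated sub-call is expanded the first time; later identical calls just restate its return value):
T(depth=6)
  T(depth=5)
    T(depth=4)
      T(depth=3)
        T(depth=2)
          T(depth=1)
            T(depth=0)
            -> return 1
            T(depth=0)
            -> return 1
          -> return 5
          T(depth=1) -> return 5  (same call as traced above)
        -> return 13
        T(depth=2) -> return 13  (same call as traced above)
      -> return 29
      T(depth=3) -> return 29  (same call as traced above)
    -> return 61
    T(depth=4) -> return 61  (same call as traced above)
  -> return 125
  T(depth=5) -> return 125  (same call as traced above)
-> return 253

Final answer: 253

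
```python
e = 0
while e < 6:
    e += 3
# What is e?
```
Trace:
  e=0
  e=3
  e=6

Final answer: 6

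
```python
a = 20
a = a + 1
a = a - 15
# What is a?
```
Trace:
  a=20
  a=21
  a=6

Final answer: 6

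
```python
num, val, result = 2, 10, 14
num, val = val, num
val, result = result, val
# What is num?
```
Trace:
  num=2, val=10, result=14
  num=10, val=2, result=14
  num=10, val=14, result=2

Final answer: 10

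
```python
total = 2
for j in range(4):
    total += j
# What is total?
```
Trace:
  total=2
  total=2, j=0
  total=3, j=1
  total=5, j=2
  total=8, j=3

Final answer: 8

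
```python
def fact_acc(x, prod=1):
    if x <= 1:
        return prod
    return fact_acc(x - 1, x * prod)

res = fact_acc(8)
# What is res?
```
Call trace:
fact_acc(x=8, prod=1)
  fact_acc(x=7, prod=8)
    fact_acc(x=6, prod=56)
      fact_acc(x=5, prod=336)
        fact_acc(x=4, prod=1680)
          fact_acc(x=3, prod=6720)
            fact_acc(x=2, prod=20160)
              fact_acc(x=1, prod=40320)
              -> return 40320
            -> return 40320
          -> return 40320
        -> return 40320
      -> return 40320
    -> return 40320
  -> return 40320
-> return 40320

Final answer: 40320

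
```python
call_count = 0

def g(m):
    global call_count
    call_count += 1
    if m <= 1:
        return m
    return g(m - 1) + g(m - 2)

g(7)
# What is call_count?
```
Call trace (a repeated sub-call is expanded the first time; later identical calls just restate its return value):
g(m=7)
  g(m=6)
    g(m=5)
      g(m=4)
        g(m=3)
          g(m=2)
            g(m=1)
            -> return 1
            g(m=0)
            -> return 0
          -> return 1
          g(m=1)
          -> return 1
        -> return 2
        g(m=2) -> return 1  (same call as traced above)
      -> return 3
      g(m=3) -> return 2  (same call as traced above)
    -> return 5
    g(m=4) -> return 3  (same call as traced above)
  -> return 8
  g(m=5) -> return 5  (same call as traced above)
-> return 13

call_count is incremented once per call, so count the calls in each subtree. Let C(m) = number of calls made by g(m).
C(0) = C(1) = 1 (base case, no recursion); C(m) = 1 + C(m - 1) + C(m - 2) otherwise.
C(2) = 1 + C(1) + C(0) = 1 + 1 + 1 = 3
C(3) = 1 + C(2) + C(1) = 1 + 3 + 1 = 5
C(4) = 1 + C(3) + C(2) = 1 + 5 + 3 = 9
C(5) = 1 + C(4) + C(3) = 1 + 9 + 5 = 15
C(6) = 1 + C(5) + C(4) = 1 + 15 + 9 = 25
C(7) = 1 + C(6) + C(5) = 1 + 25 + 15 = 41
call_count = C(7) = 41

Final answer: 41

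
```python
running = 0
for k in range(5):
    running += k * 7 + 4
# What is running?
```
Trace:
  running=0
  running=4, k=0
  running=15, k=1
  running=33, k=2
  running=58, k=3
  running=90, k=4

Final answer: 90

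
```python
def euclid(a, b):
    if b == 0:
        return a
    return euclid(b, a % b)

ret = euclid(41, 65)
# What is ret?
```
Call trace:
euclid(a=41, b=65)
  euclid(a=65, b=41)
    euclid(a=41, b=24)
      euclid(a=24, b=17)
        euclid(a=17, b=7)
          euclid(a=7, b=3)
            euclid(a=3, b=1)
              euclid(a=1, b=0)
              -> return 1
            -> return 1
          -> return 1
        -> return 1
      -> return 1
    -> return 1
  -> return 1
-> return 1

Final answer: 1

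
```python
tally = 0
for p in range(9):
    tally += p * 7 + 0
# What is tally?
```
Trace:
  tally=0
  tally=0, p=0
  tally=7, p=1
  tally=21, p=2
  tally=42, p=3
  tally=70, p=4
  tally=105, p=5
  tally=147, p=6
  tally=196, p=7
  tally=252, p=8

Final answer: 252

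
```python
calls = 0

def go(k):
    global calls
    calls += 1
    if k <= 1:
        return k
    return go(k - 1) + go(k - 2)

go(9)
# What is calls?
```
Call trace (a repeated sub-call is expanded the first time; later identical calls just restate its return value):
go(k=9)
  go(k=8)
    go(k=7)
      go(k=6)
        go(k=5)
          go(k=4)
            go(k=3)
              go(k=2)
                go(k=1)
                -> return 1
                go(k=0)
                -> return 0
              -> return 1
              go(k=1)
              -> return 1
            -> return 2
            go(k=2) -> return 1  (same call as traced above)
          -> return 3
          go(k=3) -> return 2  (same call as traced above)
        -> return 5
        go(k=4) -> return 3  (same call as traced above)
      -> return 8
      go(k=5) -> return 5  (same call as traced above)
    -> return 13
    go(k=6) -> return 8  (same call as traced above)
  -> return 21
  go(k=7) -> return 13  (same call as traced above)
-> return 34

calls is incremented once per call, so count the calls in each subtree. Let C(k) = number of calls made by go(k).
C(0) = C(1) = 1 (base case, no recursion); C(k) = 1 + C(k - 1) + C(k - 2) otherwise.
C(2) = 1 + C(1) + C(0) = 1 + 1 + 1 = 3
C(3) = 1 + C(2) + C(1) = 1 + 3 + 1 = 5
C(4) = 1 + C(3) + C(2) = 1 + 5 + 3 = 9
C(5) = 1 + C(4) + C(3) = 1 + 9 + 5 = 15
C(6) = 1 + C(5) + C(4) = 1 + 15 + 9 = 25
C(7) = 1 + C(6) + C(5) = 1 + 25 + 15 = 41
C(8) = 1 + C(7) + C(6) = 1 + 41 + 25 = 67
C(9) = 1 + C(8) + C(7) = 1 + 67 + 41 = 109
calls = C(9) = 109

Final answer: 109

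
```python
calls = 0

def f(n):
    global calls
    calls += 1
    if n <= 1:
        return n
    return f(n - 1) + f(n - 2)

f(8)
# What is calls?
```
Call trace (a repeated sub-call is expanded the first time; later identical calls just restate its return value):
f(n=8)
  f(n=7)
    f(n=6)
      f(n=5)
        f(n=4)
          f(n=3)
            f(n=2)
              f(n=1)
              -> return 1
              f(n=0)
              -> return 0
            -> return 1
            f(n=1)
            -> return 1
          -> return 2
          f(n=2) -> return 1  (same call as traced above)
        -> return 3
        f(n=3) -> return 2  (same call as traced above)
      -> return 5
      f(n=4) -> return 3  (same call as traced above)
    -> return 8
    f(n=5) -> return 5  (same call as traced above)
  -> return 13
  f(n=6) -> return 8  (same call as traced above)
-> return 21

calls is incremented once per call, so count the calls in each subtree. Let C(n) = number of calls made by f(n).
C(0) = C(1) = 1 (base case, no recursion); C(n) = 1 + C(n - 1) + C(n - 2) otherwise.
C(2) = 1 + C(1) + C(0) = 1 + 1 + 1 = 3
C(3) = 1 + C(2) + C(1) = 1 + 3 + 1 = 5
C(4) = 1 + C(3) + C(2) = 1 + 5 + 3 = 9
C(5) = 1 + C(4) + C(3) = 1 + 9 + 5 = 15
C(6) = 1 + C(5) + C(4) = 1 + 15 + 9 = 25
C(7) = 1 + C(6) + C(5) = 1 + 25 + 15 = 41
C(8) = 1 + C(7) + C(6) = 1 + 41 + 25 = 67
calls = C(8) = 67

Final answer: 67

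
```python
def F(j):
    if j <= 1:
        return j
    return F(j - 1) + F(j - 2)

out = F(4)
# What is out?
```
Call trace (a repeated sub-call is expanded the first time; later identical calls just restate its return value):
F(j=4)
  F(j=3)
    F(j=2)
      F(j=1)
      -> return 1
      F(j=0)
      -> return 0
    -> return 1
    F(j=1)
    -> return 1
  -> return 2
  F(j=2) -> return 1  (same call as traced above)
-> return 3

Final answer: 3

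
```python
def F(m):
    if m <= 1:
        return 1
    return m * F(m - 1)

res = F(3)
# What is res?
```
Call trace:
F(m=3)
  F(m=2)
    F(m=1)
    -> return 1
  -> return 2
-> return 6

Final answer: 6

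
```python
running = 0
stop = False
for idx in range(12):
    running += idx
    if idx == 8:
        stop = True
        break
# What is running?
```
Trace:
  running=0
  running=0, stop=False
  running=0, stop=False, idx=0
  running=1, stop=False, idx=1
  running=3, stop=False, idx=2
  running=6, stop=False, idx=3
  running=10, stop=False, idx=4
  running=15, stop=False, idx=5
  running=21, stop=False, idx=6
  running=28, stop=False, idx=7
  running=36, stop=True, idx=8

Final answer: 36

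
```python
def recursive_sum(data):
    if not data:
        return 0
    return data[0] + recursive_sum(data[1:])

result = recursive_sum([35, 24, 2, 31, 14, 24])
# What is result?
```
Call trace:
recursive_sum(data=[35, 24, 2, 31, 14, 24])
  recursive_sum(data=[24, 2, 31, 14, 24])
    recursive_sum(data=[2, 31, 14, 24])
      recursive_sum(data=[31, 14, 24])
        recursive_sum(data=[14, 24])
          recursive_sum(data=[24])
            recursive_sum(data=[])
            -> return 0
          -> return 24
        -> return 38
      -> return 69
    -> return 71
  -> return 95
-> return 130

Final answer: 130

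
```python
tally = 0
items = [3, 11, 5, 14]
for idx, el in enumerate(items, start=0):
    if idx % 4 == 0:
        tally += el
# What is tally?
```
Trace:
  tally=0
  tally=3, idx=0, el=3
  tally=3, idx=1, el=11
  tally=3, idx=2, el=5
  tally=3, idx=3, el=14

Final answer: 3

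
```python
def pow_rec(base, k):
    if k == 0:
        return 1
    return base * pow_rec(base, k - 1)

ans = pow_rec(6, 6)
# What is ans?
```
Call trace:
pow_rec(base=6, k=6)
  pow_rec(base=6, k=5)
    pow_rec(base=6, k=4)
      pow_rec(base=6, k=3)
        pow_rec(base=6, k=2)
          pow_rec(base=6, k=1)
            pow_rec(base=6, k=0)
            -> return 1
          -> return 6
        -> return 36
      -> return 216
    -> return 1296
  -> return 7776
-> return 46656

Final answer: 46656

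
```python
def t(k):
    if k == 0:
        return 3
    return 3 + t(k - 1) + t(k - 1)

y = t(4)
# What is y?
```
Call trace (a repeated sub-call is expanded the first time; later identical calls just restate its return value):
t(k=4)
  t(k=3)
    t(k=2)
      t(k=1)
        t(k=0)
        -> return 3
        t(k=0)
        -> return 3
      -> return 9
      t(k=1) -> return 9  (same call as traced above)
    -> return 21
    t(k=2) -> return 21  (same call as traced above)
  -> return 45
  t(k=3) -> return 45  (same call as traced above)
-> return 93

Final answer: 93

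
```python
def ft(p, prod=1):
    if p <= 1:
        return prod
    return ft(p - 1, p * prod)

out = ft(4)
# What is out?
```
Call trace:
ft(p=4, prod=1)
  ft(p=3, prod=4)
    ft(p=2, prod=12)
      ft(p=1, prod=24)
      -> return 24
    -> return 24
  -> return 24
-> return 24

Final answer: 24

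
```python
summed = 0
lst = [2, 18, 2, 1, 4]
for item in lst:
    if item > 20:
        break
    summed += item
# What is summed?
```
Trace:
  summed=0
  summed=2, item=2
  summed=20, item=18
  summed=22, item=2
  summed=23, item=1
  summed=27, item=4

Final answer: 27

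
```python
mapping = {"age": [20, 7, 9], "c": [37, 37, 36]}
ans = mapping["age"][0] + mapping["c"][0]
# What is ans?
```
Trace:
  mapping={'age': [20, 7, 9], 'c': [37, 37, 36]}
  mapping={'age': [20, 7, 9], 'c': [37, 37, 36]}, ans=57

Final answer: 57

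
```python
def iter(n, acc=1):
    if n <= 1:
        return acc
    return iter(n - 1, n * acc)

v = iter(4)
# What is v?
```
Call trace:
iter(n=4, acc=1)
  iter(n=3, acc=4)
    iter(n=2, acc=12)
      iter(n=1, acc=24)
      -> return 24
    -> return 24
  -> return 24
-> return 24

Final answer: 24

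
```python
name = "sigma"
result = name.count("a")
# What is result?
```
Trace:
  name='sigma'
  name='sigma', result=1

Final answer: 1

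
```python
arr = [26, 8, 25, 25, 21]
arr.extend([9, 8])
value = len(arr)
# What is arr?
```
Trace:
  arr=[26, 8, 25, 25, 21]
  arr=[26, 8, 25, 25, 21, 9, 8]
  arr=[26, 8, 25, 25, 21, 9, 8], value=7

Final answer: [26, 8, 25, 25, 21, 9, 8]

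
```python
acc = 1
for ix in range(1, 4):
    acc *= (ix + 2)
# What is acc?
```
Trace:
  acc=1
  acc=3, ix=1
  acc=12, ix=2
  acc=60, ix=3

Final answer: 60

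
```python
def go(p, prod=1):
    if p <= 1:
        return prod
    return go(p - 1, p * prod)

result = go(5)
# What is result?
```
Call trace:
go(p=5, prod=1)
  go(p=4, prod=5)
    go(p=3, prod=20)
      go(p=2, prod=60)
        go(p=1, prod=120)
        -> return 120
      -> return 120
    -> return 120
  -> return 120
-> return 120

Final answer: 120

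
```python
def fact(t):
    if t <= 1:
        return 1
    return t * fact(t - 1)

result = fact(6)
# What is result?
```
Call trace:
fact(t=6)
  fact(t=5)
    fact(t=4)
      fact(t=3)
        fact(t=2)
          fact(t=1)
          -> return 1
        -> return 2
      -> return 6
    -> return 24
  -> return 120
-> return 720

Final answer: 720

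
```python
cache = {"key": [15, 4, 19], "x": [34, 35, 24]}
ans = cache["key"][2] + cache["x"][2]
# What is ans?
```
Trace:
  cache={'key': [15, 4, 19], 'x': [34, 35, 24]}
  cache={'key': [15, 4, 19], 'x': [34, 35, 24]}, ans=43

Final answer: 43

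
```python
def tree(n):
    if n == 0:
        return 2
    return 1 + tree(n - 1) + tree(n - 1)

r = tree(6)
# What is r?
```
Call trace (a repeated sub-call is expanded the first time; later identical calls just restate its return value):
tree(n=6)
  tree(n=5)
    tree(n=4)
      tree(n=3)
        tree(n=2)
          tree(n=1)
            tree(n=0)
            -> return 2
            tree(n=0)
            -> return 2
          -> return 5
          tree(n=1) -> return 5  (same call as traced above)
        -> return 11
        tree(n=2) -> return 11  (same call as traced above)
      -> return 23
      tree(n=3) -> return 23  (same call as traced above)
    -> return 47
    tree(n=4) -> return 47  (same call as traced above)
  -> return 95
  tree(n=5) -> return 95  (same call as traced above)
-> return 191

Final answer: 191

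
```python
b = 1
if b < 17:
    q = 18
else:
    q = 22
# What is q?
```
Trace:
  b=1
  b=1, q=18

Final answer: 18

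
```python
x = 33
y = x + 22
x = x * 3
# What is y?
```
Trace:
  x=33
  x=33, y=55
  x=99, y=55

Final answer: 55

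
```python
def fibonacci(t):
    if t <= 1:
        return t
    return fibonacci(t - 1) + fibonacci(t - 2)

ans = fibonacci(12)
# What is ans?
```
Call trace (a repeated sub-call is expanded the first time; later identical calls just restate its return value):
fibonacci(t=12)
  fibonacci(t=11)
    fibonacci(t=10)
      fibonacci(t=9)
        fibonacci(t=8)
          fibonacci(t=7)
            fibonacci(t=6)
              fibonacci(t=5)
                fibonacci(t=4)
                  fibonacci(t=3)
                    fibonacci(t=2)
                      fibonacci(t=1)
                      -> return 1
                      fibonacci(t=0)
                      -> return 0
                    -> return 1
                    fibonacci(t=1)
                    -> return 1
                  -> return 2
                  fibonacci(t=2) -> return 1  (same call as traced above)
                -> return 3
                fibonacci(t=3) -> return 2  (same call as traced above)
              -> return 5
              fibonacci(t=4) -> return 3  (same call as traced above)
            -> return 8
            fibonacci(t=5) -> return 5  (same call as traced above)
          -> return 13
          fibonacci(t=6) -> return 8  (same call as traced above)
        -> return 21
        fibonacci(t=7) -> return 13  (same call as traced above)
      -> return 34
      fibonacci(t=8) -> return 21  (same call as traced above)
    -> return 55
    fibonacci(t=9) -> return 34  (same call as traced above)
  -> return 89
  fibonacci(t=10) -> return 55  (same call as traced above)
-> return 144

Final answer: 144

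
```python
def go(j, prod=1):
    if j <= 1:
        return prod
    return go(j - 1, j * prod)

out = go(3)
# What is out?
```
Call trace:
go(j=3, prod=1)
  go(j=2, prod=3)
    go(j=1, prod=6)
    -> return 6
  -> return 6
-> return 6

Final answer: 6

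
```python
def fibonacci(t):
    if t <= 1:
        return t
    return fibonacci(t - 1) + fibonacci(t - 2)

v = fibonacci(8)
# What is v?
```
Call trace (a repeated sub-call is expanded the first time; later identical calls just restate its return value):
fibonacci(t=8)
  fibonacci(t=7)
    fibonacci(t=6)
      fibonacci(t=5)
        fibonacci(t=4)
          fibonacci(t=3)
            fibonacci(t=2)
              fibonacci(t=1)
              -> return 1
              fibonacci(t=0)
              -> return 0
            -> return 1
            fibonacci(t=1)
            -> return 1
          -> return 2
          fibonacci(t=2) -> return 1  (same call as traced above)
        -> return 3
        fibonacci(t=3) -> return 2  (same call as traced above)
      -> return 5
      fibonacci(t=4) -> return 3  (same call as traced above)
    -> return 8
    fibonacci(t=5) -> return 5  (same call as traced above)
  -> return 13
  fibonacci(t=6) -> return 8  (same call as traced above)
-> return 21

Final answer: 21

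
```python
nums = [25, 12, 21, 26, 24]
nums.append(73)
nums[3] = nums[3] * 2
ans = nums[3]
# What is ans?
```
Trace:
  nums=[25, 12, 21, 26, 24]
  nums=[25, 12, 21, 26, 24, 73]
  nums=[25, 12, 21, 52, 24, 73]
  nums=[25, 12, 21, 52, 24, 73], ans=52

Final answer: 52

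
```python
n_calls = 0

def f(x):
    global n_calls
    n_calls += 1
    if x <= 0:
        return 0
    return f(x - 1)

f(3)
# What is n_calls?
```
Call trace:
f(x=3)
  f(x=2)
    f(x=1)
      f(x=0)
      -> return 0
    -> return 0
  -> return 0
-> return 0

n_calls is incremented once per call. f is entered once for each x = 3, 2, 1, 0 (the x <= 0 call returns without recursing), i.e. 3 + 1 calls.
n_calls = 4

Final answer: 4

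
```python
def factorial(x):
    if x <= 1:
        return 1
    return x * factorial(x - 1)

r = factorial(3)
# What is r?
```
Call trace:
factorial(x=3)
  factorial(x=2)
    factorial(x=1)
    -> return 1
  -> return 2
-> return 6

Final answer: 6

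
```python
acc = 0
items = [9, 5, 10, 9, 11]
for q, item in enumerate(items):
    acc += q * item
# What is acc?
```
Trace:
  acc=0
  acc=0, q=0, item=9
  acc=5, q=1, item=5
  acc=25, q=2, item=10
  acc=52, q=3, item=9
  acc=96, q=4, item=11

Final answer: 96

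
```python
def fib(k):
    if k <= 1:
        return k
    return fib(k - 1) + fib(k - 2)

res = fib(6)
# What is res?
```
Call trace (a repeated sub-call is expanded the first time; later identical calls just restate its return value):
fib(k=6)
  fib(k=5)
    fib(k=4)
      fib(k=3)
        fib(k=2)
          fib(k=1)
          -> return 1
          fib(k=0)
          -> return 0
        -> return 1
        fib(k=1)
        -> return 1
      -> return 2
      fib(k=2) -> return 1  (same call as traced above)
    -> return 3
    fib(k=3) -> return 2  (same call as traced above)
  -> return 5
  fib(k=4) -> return 3  (same call as traced above)
-> return 8

Final answer: 8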